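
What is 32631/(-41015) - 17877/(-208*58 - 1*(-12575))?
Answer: -749899596/20958665 ≈ -35.780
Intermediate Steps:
32631/(-41015) - 17877/(-208*58 - 1*(-12575)) = 32631*(-1/41015) - 17877/(-12064 + 12575) = -32631/41015 - 17877/511 = -749899596/20958665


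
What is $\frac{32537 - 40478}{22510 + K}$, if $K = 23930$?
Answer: $- \frac{2647}{15480} \approx -0.17099$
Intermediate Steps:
$\frac{32537 - 40478}{22510 + K} = \frac{32537 - 40478}{22510 + 23930} = - \frac{7941}{46440} = \left(-7941\right) \frac{1}{46440} = - \frac{2647}{15480}$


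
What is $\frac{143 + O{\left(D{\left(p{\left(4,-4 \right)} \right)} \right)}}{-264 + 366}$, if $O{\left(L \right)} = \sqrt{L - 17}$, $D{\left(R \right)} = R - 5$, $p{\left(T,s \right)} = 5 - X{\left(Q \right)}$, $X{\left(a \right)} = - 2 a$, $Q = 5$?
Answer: $\frac{143}{102} + \frac{i \sqrt{7}}{102} \approx 1.402 + 0.025939 i$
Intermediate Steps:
$p{\left(T,s \right)} = 15$ ($p{\left(T,s \right)} = 5 - \left(-2\right) 5 = 5 - -10 = 5 + 10 = 15$)
$D{\left(R \right)} = -5 + R$
$O{\left(L \right)} = \sqrt{-17 + L}$
$\frac{143 + O{\left(D{\left(p{\left(4,-4 \right)} \right)} \right)}}{-264 + 366} = \frac{143 + \sqrt{-17 + \left(-5 + 15\right)}}{-264 + 366} = \frac{143 + \sqrt{-17 + 10}}{102} = \left(143 + \sqrt{-7}\right) \frac{1}{102} = \left(143 + i \sqrt{7}\right) \frac{1}{102} = \frac{143}{102} + \frac{i \sqrt{7}}{102}$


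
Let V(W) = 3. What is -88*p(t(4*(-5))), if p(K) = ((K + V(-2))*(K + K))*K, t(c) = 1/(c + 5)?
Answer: -7744/3375 ≈ -2.2945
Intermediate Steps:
t(c) = 1/(5 + c)
p(K) = 2*K²*(3 + K) (p(K) = ((K + 3)*(K + K))*K = ((3 + K)*(2*K))*K = (2*K*(3 + K))*K = 2*K²*(3 + K))
-88*p(t(4*(-5))) = -176*(1/(5 + 4*(-5)))²*(3 + 1/(5 + 4*(-5))) = -176*(1/(5 - 20))²*(3 + 1/(5 - 20)) = -176*(1/(-15))²*(3 + 1/(-15)) = -176*(-1/15)²*(3 - 1/15) = -176*44/(225*15) = -88*88/3375 = -7744/3375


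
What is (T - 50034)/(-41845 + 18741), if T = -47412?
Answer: 48723/11552 ≈ 4.2177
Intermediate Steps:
(T - 50034)/(-41845 + 18741) = (-47412 - 50034)/(-41845 + 18741) = -97446/(-23104) = -97446*(-1/23104) = 48723/11552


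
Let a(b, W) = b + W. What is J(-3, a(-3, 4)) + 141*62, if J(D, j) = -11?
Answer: 8731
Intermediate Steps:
a(b, W) = W + b
J(-3, a(-3, 4)) + 141*62 = -11 + 141*62 = -11 + 8742 = 8731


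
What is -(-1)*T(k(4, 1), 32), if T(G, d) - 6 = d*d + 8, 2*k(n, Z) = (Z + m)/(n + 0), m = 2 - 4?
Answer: 1038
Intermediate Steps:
m = -2
k(n, Z) = (-2 + Z)/(2*n) (k(n, Z) = ((Z - 2)/(n + 0))/2 = ((-2 + Z)/n)/2 = (-2 + Z)/(2*n))
T(G, d) = 14 + d² (T(G, d) = 6 + (d*d + 8) = 6 + (d² + 8) = 6 + (8 + d²) = 14 + d²)
-(-1)*T(k(4, 1), 32) = -(-1)*(14 + 32²) = -(-1)*(14 + 1024) = -(-1)*1038 = -1*(-1038) = 1038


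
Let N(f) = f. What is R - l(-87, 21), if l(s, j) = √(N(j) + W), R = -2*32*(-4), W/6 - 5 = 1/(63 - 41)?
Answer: 256 - 2*√1551/11 ≈ 248.84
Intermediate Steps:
W = 333/11 (W = 30 + 6/(63 - 41) = 30 + 6/22 = 30 + 6*(1/22) = 30 + 3/11 = 333/11 ≈ 30.273)
R = 256 (R = -64*(-4) = 256)
l(s, j) = √(333/11 + j) (l(s, j) = √(j + 333/11) = √(333/11 + j))
R - l(-87, 21) = 256 - √(3663 + 121*21)/11 = 256 - √(3663 + 2541)/11 = 256 - √6204/11 = 256 - 2*√1551/11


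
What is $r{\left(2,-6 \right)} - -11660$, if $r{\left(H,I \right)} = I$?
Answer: $11654$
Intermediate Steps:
$r{\left(2,-6 \right)} - -11660 = -6 - -11660 = -6 + 11660 = 11654$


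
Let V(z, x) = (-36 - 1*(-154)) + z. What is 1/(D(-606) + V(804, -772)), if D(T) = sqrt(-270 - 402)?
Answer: 461/425378 - I*sqrt(42)/212689 ≈ 0.0010837 - 3.047e-5*I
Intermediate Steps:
V(z, x) = 118 + z (V(z, x) = (-36 + 154) + z = 118 + z)
D(T) = 4*I*sqrt(42) (D(T) = sqrt(-672) = 4*I*sqrt(42))
1/(D(-606) + V(804, -772)) = 1/(4*I*sqrt(42) + (118 + 804)) = 1/(4*I*sqrt(42) + 922) = 1/(922 + 4*I*sqrt(42))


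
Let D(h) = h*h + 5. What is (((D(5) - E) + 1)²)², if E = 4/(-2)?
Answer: 1185921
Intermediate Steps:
D(h) = 5 + h² (D(h) = h² + 5 = 5 + h²)
E = -2 (E = 4*(-½) = -2)
(((D(5) - E) + 1)²)² = ((((5 + 5²) - 1*(-2)) + 1)²)² = ((((5 + 25) + 2) + 1)²)² = (((30 + 2) + 1)²)² = ((32 + 1)²)² = (33²)² = 1089² = 1185921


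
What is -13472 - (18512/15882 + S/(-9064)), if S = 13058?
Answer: -484828682267/35988612 ≈ -13472.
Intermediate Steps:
-13472 - (18512/15882 + S/(-9064)) = -13472 - (18512/15882 + 13058/(-9064)) = -13472 - (18512*(1/15882) + 13058*(-1/9064)) = -13472 - (9256/7941 - 6529/4532) = -13472 - 1*(-9898597/35988612) = -13472 + 9898597/35988612 = -484828682267/35988612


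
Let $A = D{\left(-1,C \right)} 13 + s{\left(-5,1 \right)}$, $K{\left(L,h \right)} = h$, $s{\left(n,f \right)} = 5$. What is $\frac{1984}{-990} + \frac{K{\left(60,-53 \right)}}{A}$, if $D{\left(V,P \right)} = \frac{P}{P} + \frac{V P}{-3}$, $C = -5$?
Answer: $\frac{6163}{495} \approx 12.451$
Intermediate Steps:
$D{\left(V,P \right)} = 1 - \frac{P V}{3}$ ($D{\left(V,P \right)} = 1 + P V \left(- \frac{1}{3}\right) = 1 - \frac{P V}{3}$)
$A = - \frac{11}{3}$ ($A = \left(1 - \left(- \frac{5}{3}\right) \left(-1\right)\right) 13 + 5 = \left(1 - \frac{5}{3}\right) 13 + 5 = \left(- \frac{2}{3}\right) 13 + 5 = - \frac{26}{3} + 5 = - \frac{11}{3} \approx -3.6667$)
$\frac{1984}{-990} + \frac{K{\left(60,-53 \right)}}{A} = \frac{1984}{-990} - \frac{53}{- \frac{11}{3}} = 1984 \left(- \frac{1}{990}\right) - - \frac{159}{11} = - \frac{992}{495} + \frac{159}{11} = \frac{6163}{495}$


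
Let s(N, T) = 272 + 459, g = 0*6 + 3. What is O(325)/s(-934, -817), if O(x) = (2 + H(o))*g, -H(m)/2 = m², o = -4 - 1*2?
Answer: -210/731 ≈ -0.28728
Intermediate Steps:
o = -6 (o = -4 - 2 = -6)
g = 3 (g = 0 + 3 = 3)
s(N, T) = 731
H(m) = -2*m²
O(x) = -210 (O(x) = (2 - 2*(-6)²)*3 = (2 - 2*36)*3 = (2 - 72)*3 = -70*3 = -210)
O(325)/s(-934, -817) = -210/731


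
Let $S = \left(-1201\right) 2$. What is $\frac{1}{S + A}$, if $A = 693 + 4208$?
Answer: $\frac{1}{2499} \approx 0.00040016$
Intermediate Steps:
$S = -2402$
$A = 4901$
$\frac{1}{S + A} = \frac{1}{-2402 + 4901} = \frac{1}{2499}$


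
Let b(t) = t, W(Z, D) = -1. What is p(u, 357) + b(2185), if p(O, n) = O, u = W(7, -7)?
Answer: 2184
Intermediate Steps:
u = -1
p(u, 357) + b(2185) = -1 + 2185 = 2184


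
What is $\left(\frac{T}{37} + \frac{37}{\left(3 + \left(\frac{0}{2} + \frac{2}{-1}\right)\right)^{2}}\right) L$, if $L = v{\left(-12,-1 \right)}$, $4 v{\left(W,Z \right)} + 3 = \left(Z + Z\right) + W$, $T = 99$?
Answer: $- \frac{6239}{37} \approx -168.62$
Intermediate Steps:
$v{\left(W,Z \right)} = - \frac{3}{4} + \frac{Z}{2} + \frac{W}{4}$ ($v{\left(W,Z \right)} = - \frac{3}{4} + \frac{\left(Z + Z\right) + W}{4} = - \frac{3}{4} + \frac{2 Z + W}{4} = - \frac{3}{4} + \frac{W + 2 Z}{4} = - \frac{3}{4} + \left(\frac{Z}{2} + \frac{W}{4}\right) = - \frac{3}{4} + \frac{Z}{2} + \frac{W}{4}$)
$L = - \frac{17}{4}$ ($L = - \frac{3}{4} + \frac{1}{2} \left(-1\right) + \frac{1}{4} \left(-12\right) = - \frac{3}{4} - \frac{1}{2} - 3 = - \frac{17}{4} \approx -4.25$)
$\left(\frac{T}{37} + \frac{37}{\left(3 + \left(\frac{0}{2} + \frac{2}{-1}\right)\right)^{2}}\right) L = \left(\frac{99}{37} + \frac{37}{\left(3 + \left(\frac{0}{2} + \frac{2}{-1}\right)\right)^{2}}\right) \left(- \frac{17}{4}\right) = \left(99 \cdot \frac{1}{37} + \frac{37}{\left(3 + \left(0 \cdot \frac{1}{2} + 2 \left(-1\right)\right)\right)^{2}}\right) \left(- \frac{17}{4}\right) = \left(\frac{99}{37} + \frac{37}{\left(3 + \left(0 - 2\right)\right)^{2}}\right) \left(- \frac{17}{4}\right) = \left(\frac{99}{37} + \frac{37}{\left(3 - 2\right)^{2}}\right) \left(- \frac{17}{4}\right) = \left(\frac{99}{37} + \frac{37}{1^{2}}\right) \left(- \frac{17}{4}\right) = \left(\frac{99}{37} + \frac{37}{1}\right) \left(- \frac{17}{4}\right) = \left(\frac{99}{37} + 37 \cdot 1\right) \left(- \frac{17}{4}\right) = \left(\frac{99}{37} + 37\right) \left(- \frac{17}{4}\right) = \frac{1468}{37} \left(- \frac{17}{4}\right) = - \frac{6239}{37}$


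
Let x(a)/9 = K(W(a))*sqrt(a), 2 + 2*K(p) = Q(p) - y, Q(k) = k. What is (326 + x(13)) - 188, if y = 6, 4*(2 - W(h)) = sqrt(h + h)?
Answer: 138 - 27*sqrt(13) - 117*sqrt(2)/8 ≈ 19.967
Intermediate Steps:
W(h) = 2 - sqrt(2)*sqrt(h)/4 (W(h) = 2 - sqrt(h + h)/4 = 2 - sqrt(2)*sqrt(h)/4)
K(p) = -4 + p/2 (K(p) = -1 + (p - 1*6)/2 = -1 + (p - 6)/2 = -1 + (-6 + p)/2 = -1 + (-3 + p/2) = -4 + p/2)
x(a) = 9*sqrt(a)*(-3 - sqrt(2)*sqrt(a)/8) (x(a) = 9*((-4 + (2 - sqrt(2)*sqrt(a)/4)/2)*sqrt(a)) = 9*((-4 + (1 - sqrt(2)*sqrt(a)/8))*sqrt(a)) = 9*((-3 - sqrt(2)*sqrt(a)/8)*sqrt(a)) = 9*(sqrt(a)*(-3 - sqrt(2)*sqrt(a)/8)) = 9*sqrt(a)*(-3 - sqrt(2)*sqrt(a)/8))
(326 + x(13)) - 188 = (326 + (-27*sqrt(13) - 9/8*13*sqrt(2))) - 188 = (326 + (-27*sqrt(13) - 117*sqrt(2)/8)) - 188 = (326 - 27*sqrt(13) - 117*sqrt(2)/8) - 188 = 138 - 27*sqrt(13) - 117*sqrt(2)/8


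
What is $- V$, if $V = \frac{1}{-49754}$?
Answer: $\frac{1}{49754} \approx 2.0099 \cdot 10^{-5}$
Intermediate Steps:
$V = - \frac{1}{49754} \approx -2.0099 \cdot 10^{-5}$
$- V = \left(-1\right) \left(- \frac{1}{49754}\right) = \frac{1}{49754}$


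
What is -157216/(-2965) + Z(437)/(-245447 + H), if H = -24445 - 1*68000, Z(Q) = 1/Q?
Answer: 23214326526699/437808353860 ≈ 53.024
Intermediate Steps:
H = -92445 (H = -24445 - 68000 = -92445)
-157216/(-2965) + Z(437)/(-245447 + H) = -157216/(-2965) + 1/(437*(-245447 - 92445)) = -157216*(-1/2965) + (1/437)/(-337892) = 157216/2965 + (1/437)*(-1/337892) = 157216/2965 - 1/147658804 = 23214326526699/437808353860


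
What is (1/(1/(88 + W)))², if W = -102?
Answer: 196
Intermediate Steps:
(1/(1/(88 + W)))² = (1/(1/(88 - 102)))² = (1/(1/(-14)))² = (1/(-1/14))² = (-14)² = 196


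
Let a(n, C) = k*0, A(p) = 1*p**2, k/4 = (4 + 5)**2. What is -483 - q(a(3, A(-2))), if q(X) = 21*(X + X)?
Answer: -483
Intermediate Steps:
k = 324 (k = 4*(4 + 5)**2 = 4*9**2 = 4*81 = 324)
A(p) = p**2
a(n, C) = 0 (a(n, C) = 324*0 = 0)
q(X) = 42*X (q(X) = 21*(2*X) = 42*X)
-483 - q(a(3, A(-2))) = -483 - 42*0 = -483 - 1*0 = -483 + 0 = -483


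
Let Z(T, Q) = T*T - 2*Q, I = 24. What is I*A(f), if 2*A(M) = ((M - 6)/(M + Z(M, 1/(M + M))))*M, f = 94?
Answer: 9330816/839419 ≈ 11.116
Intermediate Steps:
Z(T, Q) = T² - 2*Q
A(M) = M*(-6 + M)/(2*(M + M² - 1/M)) (A(M) = (((M - 6)/(M + (M² - 2/(M + M))))*M)/2 = (((-6 + M)/(M + (M² - 2*1/(2*M))))*M)/2 = (((-6 + M)/(M + (M² - 1/M)))*M)/2 = (((-6 + M)/(M + M² - 1/M))*M)/2 = (M*(-6 + M)/(M + M² - 1/M))/2 = M*(-6 + M)/(2*(M + M² - 1/M)))
I*A(f) = 24*(94²*(-3 + (½)*94)/(-1 + 94² + 94³)) = 24*(8836*(-3 + 47)/(-1 + 8836 + 830584)) = 24*(8836*44/839419) = 24*(8836*(1/839419)*44) = 24*(388784/839419) = 9330816/839419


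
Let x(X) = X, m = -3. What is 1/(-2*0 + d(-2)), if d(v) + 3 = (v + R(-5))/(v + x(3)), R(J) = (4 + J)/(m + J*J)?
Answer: -22/111 ≈ -0.19820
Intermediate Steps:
R(J) = (4 + J)/(-3 + J²) (R(J) = (4 + J)/(-3 + J*J) = (4 + J)/(-3 + J²))
d(v) = -3 + (-1/22 + v)/(3 + v) (d(v) = -3 + (v + (4 - 5)/(-3 + (-5)²))/(v + 3) = -3 + (v - 1/(-3 + 25))/(3 + v) = -3 + (v - 1/22)/(3 + v) = -3 + (-1/22 + v)/(3 + v))
1/(-2*0 + d(-2)) = 1/(-2*0 + (-199 - 44*(-2))/(22*(3 - 2))) = 1/(0 + (1/22)*(-199 + 88)/1) = 1/(0 + (1/22)*1*(-111)) = 1/(0 - 111/22) = 1/(-111/22) = -22/111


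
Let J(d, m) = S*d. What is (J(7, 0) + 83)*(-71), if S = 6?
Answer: -8875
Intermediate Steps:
J(d, m) = 6*d
(J(7, 0) + 83)*(-71) = (6*7 + 83)*(-71) = (42 + 83)*(-71) = 125*(-71) = -8875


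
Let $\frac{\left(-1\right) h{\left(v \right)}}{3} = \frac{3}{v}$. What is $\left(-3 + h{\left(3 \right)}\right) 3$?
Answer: $-18$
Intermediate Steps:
$h{\left(v \right)} = - \frac{9}{v}$ ($h{\left(v \right)} = - 3 \frac{3}{v} = - \frac{9}{v}$)
$\left(-3 + h{\left(3 \right)}\right) 3 = \left(-3 - \frac{9}{3}\right) 3 = \left(-3 - 3\right) 3 = \left(-6\right) 3 = -18$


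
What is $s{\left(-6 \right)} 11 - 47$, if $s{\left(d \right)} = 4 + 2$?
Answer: $19$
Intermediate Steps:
$s{\left(d \right)} = 6$
$s{\left(-6 \right)} 11 - 47 = 6 \cdot 11 - 47 = 66 - 47 = 19$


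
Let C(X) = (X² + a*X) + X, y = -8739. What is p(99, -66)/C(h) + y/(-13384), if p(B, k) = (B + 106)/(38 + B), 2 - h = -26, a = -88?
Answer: 70539347/108182872 ≈ 0.65204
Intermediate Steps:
h = 28 (h = 2 - 1*(-26) = 2 + 26 = 28)
C(X) = X² - 87*X (C(X) = (X² - 88*X) + X = X² - 87*X)
p(B, k) = (106 + B)/(38 + B)
p(99, -66)/C(h) + y/(-13384) = ((106 + 99)/(38 + 99))/((28*(-87 + 28))) - 8739/(-13384) = (205/137)/((28*(-59))) - 8739*(-1/13384) = ((1/137)*205)/(-1652) + 8739/13384 = (205/137)*(-1/1652) + 8739/13384 = -205/226324 + 8739/13384 = 70539347/108182872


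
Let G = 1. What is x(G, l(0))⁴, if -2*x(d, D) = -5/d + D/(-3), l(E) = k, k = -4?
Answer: 14641/1296 ≈ 11.297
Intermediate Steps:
l(E) = -4
x(d, D) = D/6 + 5/(2*d) (x(d, D) = -(-5/d + D/(-3))/2 = -(-5/d + D*(-⅓))/2 = -(-5/d - D/3)/2 = D/6 + 5/(2*d))
x(G, l(0))⁴ = ((⅙)*(15 - 4*1)/1)⁴ = ((⅙)*1*(15 - 4))⁴ = ((⅙)*1*11)⁴ = (11/6)⁴ = 14641/1296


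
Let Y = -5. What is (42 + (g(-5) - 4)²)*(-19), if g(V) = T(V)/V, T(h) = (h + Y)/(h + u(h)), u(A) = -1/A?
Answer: -168283/144 ≈ -1168.6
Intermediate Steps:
T(h) = (-5 + h)/(h - 1/h) (T(h) = (h - 5)/(h - 1/h) = (-5 + h)/(h - 1/h))
g(V) = (-5 + V)/(-1 + V²) (g(V) = (V*(-5 + V)/(-1 + V²))/V = (-5 + V)/(-1 + V²))
(42 + (g(-5) - 4)²)*(-19) = (42 + ((-5 - 5)/(-1 + (-5)²) - 4)²)*(-19) = (42 + (-10/(-1 + 25) - 4)²)*(-19) = (42 + (-10/24 - 4)²)*(-19) = (42 + ((1/24)*(-10) - 4)²)*(-19) = (42 + (-5/12 - 4)²)*(-19) = (42 + (-53/12)²)*(-19) = (42 + 2809/144)*(-19) = (8857/144)*(-19) = -168283/144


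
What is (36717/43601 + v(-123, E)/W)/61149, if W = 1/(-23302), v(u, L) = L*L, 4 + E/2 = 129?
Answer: -63499406338283/2666157549 ≈ -23817.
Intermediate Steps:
E = 250 (E = -8 + 2*129 = -8 + 258 = 250)
v(u, L) = L²
W = -1/23302 ≈ -4.2915e-5
(36717/43601 + v(-123, E)/W)/61149 = (36717/43601 + 250²/(-1/23302))/61149 = (36717*(1/43601) + 62500*(-23302))*(1/61149) = (36717/43601 - 1456375000)*(1/61149) = -63499406338283/43601*1/61149 = -63499406338283/2666157549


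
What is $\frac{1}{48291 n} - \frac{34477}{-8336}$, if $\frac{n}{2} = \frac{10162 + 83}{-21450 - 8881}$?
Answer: $\frac{17057069208107}{4124163435120} \approx 4.1359$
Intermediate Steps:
$n = - \frac{20490}{30331}$ ($n = 2 \frac{10162 + 83}{-21450 - 8881} = 2 \frac{10245}{-30331} = 2 \cdot 10245 \left(- \frac{1}{30331}\right) = 2 \left(- \frac{10245}{30331}\right) = - \frac{20490}{30331} \approx -0.67555$)
$\frac{1}{48291 n} - \frac{34477}{-8336} = \frac{1}{48291 \left(- \frac{20490}{30331}\right)} - \frac{34477}{-8336} = \frac{1}{48291} \left(- \frac{30331}{20490}\right) - - \frac{34477}{8336} = - \frac{30331}{989482590} + \frac{34477}{8336} = \frac{17057069208107}{4124163435120}$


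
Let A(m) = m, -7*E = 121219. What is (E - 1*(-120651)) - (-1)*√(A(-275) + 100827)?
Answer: 103334 + 2*√25138 ≈ 1.0365e+5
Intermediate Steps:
E = -17317 (E = -⅐*121219 = -17317)
(E - 1*(-120651)) - (-1)*√(A(-275) + 100827) = (-17317 - 1*(-120651)) - (-1)*√(-275 + 100827) = (-17317 + 120651) - (-1)*√100552 = 103334 - (-1)*2*√25138 = 103334 - (-2)*√25138 = 103334 + 2*√25138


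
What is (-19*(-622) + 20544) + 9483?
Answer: 41845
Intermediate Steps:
(-19*(-622) + 20544) + 9483 = (11818 + 20544) + 9483 = 32362 + 9483 = 41845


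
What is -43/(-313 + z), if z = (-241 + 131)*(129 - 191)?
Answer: -43/6507 ≈ -0.0066083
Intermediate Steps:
z = 6820 (z = -110*(-62) = 6820)
-43/(-313 + z) = -43/(-313 + 6820) = -43/6507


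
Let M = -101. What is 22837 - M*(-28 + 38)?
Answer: 23847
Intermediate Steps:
22837 - M*(-28 + 38) = 22837 - (-101)*(-28 + 38) = 22837 - (-101)*10 = 22837 - 1*(-1010) = 22837 + 1010 = 23847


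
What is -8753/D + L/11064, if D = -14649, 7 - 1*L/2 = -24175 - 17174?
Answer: 18173490/2251063 ≈ 8.0733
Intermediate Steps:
L = 82712 (L = 14 - 2*(-24175 - 17174) = 14 - 2*(-41349) = 14 + 82698 = 82712)
-8753/D + L/11064 = -8753/(-14649) + 82712/11064 = -8753*(-1/14649) + 82712*(1/11064) = 8753/14649 + 10339/1383 = 18173490/2251063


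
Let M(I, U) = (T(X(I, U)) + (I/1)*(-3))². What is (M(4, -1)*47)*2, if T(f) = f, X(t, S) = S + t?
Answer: 7614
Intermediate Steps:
M(I, U) = (U - 2*I)² (M(I, U) = ((U + I) + (I/1)*(-3))² = ((I + U) + (I*1)*(-3))² = ((I + U) + I*(-3))² = ((I + U) - 3*I)² = (U - 2*I)²)
(M(4, -1)*47)*2 = ((-1*(-1) + 2*4)²*47)*2 = ((1 + 8)²*47)*2 = (9²*47)*2 = (81*47)*2 = 3807*2 = 7614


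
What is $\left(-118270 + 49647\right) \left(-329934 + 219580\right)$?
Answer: $7572822542$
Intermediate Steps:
$\left(-118270 + 49647\right) \left(-329934 + 219580\right) = \left(-68623\right) \left(-110354\right) = 7572822542$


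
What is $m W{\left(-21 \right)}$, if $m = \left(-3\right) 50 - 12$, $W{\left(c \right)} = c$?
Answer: $3402$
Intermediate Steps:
$m = -162$ ($m = -150 - 12 = -162$)
$m W{\left(-21 \right)} = \left(-162\right) \left(-21\right) = 3402$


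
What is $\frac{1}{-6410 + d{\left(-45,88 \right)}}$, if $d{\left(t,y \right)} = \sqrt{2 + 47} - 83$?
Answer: $- \frac{1}{6486} \approx -0.00015418$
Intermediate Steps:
$d{\left(t,y \right)} = -76$ ($d{\left(t,y \right)} = \sqrt{49} - 83 = 7 - 83 = -76$)
$\frac{1}{-6410 + d{\left(-45,88 \right)}} = \frac{1}{-6410 - 76} = \frac{1}{-6486} = - \frac{1}{6486}$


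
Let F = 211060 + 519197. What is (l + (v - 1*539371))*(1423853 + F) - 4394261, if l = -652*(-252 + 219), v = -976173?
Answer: -3218305049341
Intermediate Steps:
F = 730257
l = 21516 (l = -652*(-33) = 21516)
(l + (v - 1*539371))*(1423853 + F) - 4394261 = (21516 + (-976173 - 1*539371))*(1423853 + 730257) - 4394261 = (21516 + (-976173 - 539371))*2154110 - 4394261 = (21516 - 1515544)*2154110 - 4394261 = -1494028*2154110 - 4394261 = -3218300655080 - 4394261 = -3218305049341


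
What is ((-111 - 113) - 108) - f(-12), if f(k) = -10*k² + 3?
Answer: 1105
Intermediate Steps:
f(k) = 3 - 10*k²
((-111 - 113) - 108) - f(-12) = ((-111 - 113) - 108) - (3 - 10*(-12)²) = (-224 - 108) - (3 - 10*144) = -332 - (3 - 1440) = -332 - 1*(-1437) = -332 + 1437 = 1105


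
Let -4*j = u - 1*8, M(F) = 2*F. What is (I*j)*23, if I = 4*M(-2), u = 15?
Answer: 644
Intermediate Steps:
j = -7/4 (j = -(15 - 1*8)/4 = -(15 - 8)/4 = -¼*7 = -7/4 ≈ -1.7500)
I = -16 (I = 4*(2*(-2)) = 4*(-4) = -16)
(I*j)*23 = -16*(-7/4)*23 = 28*23 = 644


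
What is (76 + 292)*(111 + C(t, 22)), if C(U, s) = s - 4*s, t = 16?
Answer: 16560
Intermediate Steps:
C(U, s) = -3*s
(76 + 292)*(111 + C(t, 22)) = (76 + 292)*(111 - 3*22) = 368*(111 - 66) = 368*45 = 16560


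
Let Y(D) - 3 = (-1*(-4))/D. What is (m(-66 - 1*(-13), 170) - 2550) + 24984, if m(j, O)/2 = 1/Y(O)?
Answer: 5765708/257 ≈ 22435.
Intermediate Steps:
Y(D) = 3 + 4/D (Y(D) = 3 + (-1*(-4))/D = 3 + 4/D)
m(j, O) = 2/(3 + 4/O)
(m(-66 - 1*(-13), 170) - 2550) + 24984 = (2*170/(4 + 3*170) - 2550) + 24984 = (2*170/(4 + 510) - 2550) + 24984 = (2*170/514 - 2550) + 24984 = (2*170*(1/514) - 2550) + 24984 = (170/257 - 2550) + 24984 = -655180/257 + 24984 = 5765708/257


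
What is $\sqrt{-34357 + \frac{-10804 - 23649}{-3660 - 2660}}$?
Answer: $\frac{i \sqrt{85755205865}}{1580} \approx 185.34 i$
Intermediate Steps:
$\sqrt{-34357 + \frac{-10804 - 23649}{-3660 - 2660}} = \sqrt{-34357 - \frac{34453}{-6320}} = \sqrt{-34357 - - \frac{34453}{6320}} = \sqrt{-34357 + \frac{34453}{6320}} = \sqrt{- \frac{217101787}{6320}} = \frac{i \sqrt{85755205865}}{1580}$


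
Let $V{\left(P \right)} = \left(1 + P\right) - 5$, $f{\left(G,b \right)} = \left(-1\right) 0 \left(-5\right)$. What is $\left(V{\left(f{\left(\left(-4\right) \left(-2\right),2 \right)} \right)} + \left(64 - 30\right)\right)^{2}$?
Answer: $900$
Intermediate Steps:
$f{\left(G,b \right)} = 0$ ($f{\left(G,b \right)} = 0 \left(-5\right) = 0$)
$V{\left(P \right)} = -4 + P$
$\left(V{\left(f{\left(\left(-4\right) \left(-2\right),2 \right)} \right)} + \left(64 - 30\right)\right)^{2} = \left(\left(-4 + 0\right) + \left(64 - 30\right)\right)^{2} = \left(-4 + \left(64 - 30\right)\right)^{2} = \left(-4 + 34\right)^{2} = 30^{2} = 900$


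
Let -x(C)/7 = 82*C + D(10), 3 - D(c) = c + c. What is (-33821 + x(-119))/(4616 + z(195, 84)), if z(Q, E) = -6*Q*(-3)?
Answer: 17302/4063 ≈ 4.2584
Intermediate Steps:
D(c) = 3 - 2*c (D(c) = 3 - (c + c) = 3 - 2*c)
x(C) = 119 - 574*C (x(C) = -7*(82*C + (3 - 2*10)) = -7*(82*C + (3 - 20)) = -7*(82*C - 17) = -7*(-17 + 82*C) = 119 - 574*C)
z(Q, E) = 18*Q
(-33821 + x(-119))/(4616 + z(195, 84)) = (-33821 + (119 - 574*(-119)))/(4616 + 18*195) = (-33821 + (119 + 68306))/(4616 + 3510) = (-33821 + 68425)/8126 = 34604*(1/8126) = 17302/4063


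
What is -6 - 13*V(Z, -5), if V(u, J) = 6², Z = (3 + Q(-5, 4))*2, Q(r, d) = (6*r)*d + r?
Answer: -474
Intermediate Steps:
Q(r, d) = r + 6*d*r (Q(r, d) = 6*d*r + r = r + 6*d*r)
Z = -244 (Z = (3 - 5*(1 + 6*4))*2 = (3 - 5*(1 + 24))*2 = (3 - 5*25)*2 = (3 - 125)*2 = -122*2 = -244)
V(u, J) = 36
-6 - 13*V(Z, -5) = -6 - 13*36 = -6 - 468 = -474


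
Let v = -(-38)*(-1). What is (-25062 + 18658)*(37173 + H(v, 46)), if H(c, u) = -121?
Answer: -237281008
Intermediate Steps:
v = -38 (v = -1*38 = -38)
(-25062 + 18658)*(37173 + H(v, 46)) = (-25062 + 18658)*(37173 - 121) = -6404*37052 = -237281008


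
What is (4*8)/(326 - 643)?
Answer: -32/317 ≈ -0.10095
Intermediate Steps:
(4*8)/(326 - 643) = 32/(-317) = -1/317*32 = -32/317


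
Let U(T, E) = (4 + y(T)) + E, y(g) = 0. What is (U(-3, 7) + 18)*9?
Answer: 261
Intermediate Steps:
U(T, E) = 4 + E (U(T, E) = (4 + 0) + E = 4 + E)
(U(-3, 7) + 18)*9 = ((4 + 7) + 18)*9 = (11 + 18)*9 = 29*9 = 261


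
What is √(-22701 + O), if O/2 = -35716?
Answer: 13*I*√557 ≈ 306.81*I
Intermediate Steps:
O = -71432 (O = 2*(-35716) = -71432)
√(-22701 + O) = √(-22701 - 71432) = √(-94133) = 13*I*√557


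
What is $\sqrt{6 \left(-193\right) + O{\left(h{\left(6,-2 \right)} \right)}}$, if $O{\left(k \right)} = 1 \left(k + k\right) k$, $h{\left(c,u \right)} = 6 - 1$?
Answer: $2 i \sqrt{277} \approx 33.287 i$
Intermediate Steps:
$h{\left(c,u \right)} = 5$ ($h{\left(c,u \right)} = 6 - 1 = 5$)
$O{\left(k \right)} = 2 k^{2}$ ($O{\left(k \right)} = 1 \cdot 2 k k = 2 k k = 2 k^{2}$)
$\sqrt{6 \left(-193\right) + O{\left(h{\left(6,-2 \right)} \right)}} = \sqrt{6 \left(-193\right) + 2 \cdot 5^{2}} = \sqrt{-1158 + 2 \cdot 25} = \sqrt{-1158 + 50} = \sqrt{-1108} = 2 i \sqrt{277}$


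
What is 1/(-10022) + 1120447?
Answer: 11229119833/10022 ≈ 1.1204e+6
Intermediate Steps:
1/(-10022) + 1120447 = -1/10022 + 1120447 = 11229119833/10022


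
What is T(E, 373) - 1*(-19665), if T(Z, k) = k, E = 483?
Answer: 20038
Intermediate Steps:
T(E, 373) - 1*(-19665) = 373 - 1*(-19665) = 373 + 19665 = 20038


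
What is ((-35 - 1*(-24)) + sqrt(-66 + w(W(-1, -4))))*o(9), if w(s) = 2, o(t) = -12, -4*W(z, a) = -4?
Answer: 132 - 96*I ≈ 132.0 - 96.0*I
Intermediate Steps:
W(z, a) = 1 (W(z, a) = -1/4*(-4) = 1)
((-35 - 1*(-24)) + sqrt(-66 + w(W(-1, -4))))*o(9) = ((-35 - 1*(-24)) + sqrt(-66 + 2))*(-12) = ((-35 + 24) + sqrt(-64))*(-12) = (-11 + 8*I)*(-12) = 132 - 96*I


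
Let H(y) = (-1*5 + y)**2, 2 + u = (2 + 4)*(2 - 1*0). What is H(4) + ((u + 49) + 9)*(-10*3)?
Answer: -2039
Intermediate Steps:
u = 10 (u = -2 + (2 + 4)*(2 - 1*0) = -2 + 6*(2 + 0) = -2 + 6*2 = -2 + 12 = 10)
H(y) = (-5 + y)**2
H(4) + ((u + 49) + 9)*(-10*3) = (-5 + 4)**2 + ((10 + 49) + 9)*(-10*3) = (-1)**2 + (59 + 9)*(-30) = 1 + 68*(-30) = 1 - 2040 = -2039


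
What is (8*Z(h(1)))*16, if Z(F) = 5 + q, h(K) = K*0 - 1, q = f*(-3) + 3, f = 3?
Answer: -128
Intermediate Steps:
q = -6 (q = 3*(-3) + 3 = -9 + 3 = -6)
h(K) = -1 (h(K) = 0 - 1 = -1)
Z(F) = -1 (Z(F) = 5 - 6 = -1)
(8*Z(h(1)))*16 = (8*(-1))*16 = -8*16 = -128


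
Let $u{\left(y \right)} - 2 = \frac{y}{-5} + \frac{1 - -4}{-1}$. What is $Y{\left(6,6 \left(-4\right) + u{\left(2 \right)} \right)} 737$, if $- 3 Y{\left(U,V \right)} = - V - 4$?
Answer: $- \frac{28743}{5} \approx -5748.6$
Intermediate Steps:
$u{\left(y \right)} = -3 - \frac{y}{5}$ ($u{\left(y \right)} = 2 + \left(\frac{y}{-5} + \frac{1 - -4}{-1}\right) = 2 + \left(y \left(- \frac{1}{5}\right) + \left(1 + 4\right) \left(-1\right)\right) = 2 - \left(5 + \frac{y}{5}\right) = -3 - \frac{y}{5}$)
$Y{\left(U,V \right)} = \frac{4}{3} + \frac{V}{3}$ ($Y{\left(U,V \right)} = - \frac{- V - 4}{3} = - \frac{-4 - V}{3} = \frac{4}{3} + \frac{V}{3}$)
$Y{\left(6,6 \left(-4\right) + u{\left(2 \right)} \right)} 737 = \left(\frac{4}{3} + \frac{6 \left(-4\right) - \frac{17}{5}}{3}\right) 737 = \left(\frac{4}{3} + \frac{-24 - \frac{17}{5}}{3}\right) 737 = \left(\frac{4}{3} + \frac{1}{3} \left(- \frac{137}{5}\right)\right) 737 = \left(\frac{4}{3} - \frac{137}{15}\right) 737 = \left(- \frac{39}{5}\right) 737 = - \frac{28743}{5}$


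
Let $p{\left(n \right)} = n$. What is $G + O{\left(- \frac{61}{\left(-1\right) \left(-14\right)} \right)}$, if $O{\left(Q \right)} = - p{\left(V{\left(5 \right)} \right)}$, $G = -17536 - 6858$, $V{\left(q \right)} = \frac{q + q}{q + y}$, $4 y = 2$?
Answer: $- \frac{268354}{11} \approx -24396.0$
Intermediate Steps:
$y = \frac{1}{2}$ ($y = \frac{1}{4} \cdot 2 = \frac{1}{2} \approx 0.5$)
$V{\left(q \right)} = \frac{2 q}{\frac{1}{2} + q}$ ($V{\left(q \right)} = \frac{q + q}{q + \frac{1}{2}} = \frac{2 q}{\frac{1}{2} + q}$)
$G = -24394$
$O{\left(Q \right)} = - \frac{20}{11}$ ($O{\left(Q \right)} = - \frac{4 \cdot 5}{1 + 2 \cdot 5} = - \frac{4 \cdot 5}{1 + 10} = - \frac{4 \cdot 5}{11} = \left(-1\right) \frac{20}{11} = - \frac{20}{11}$)
$G + O{\left(- \frac{61}{\left(-1\right) \left(-14\right)} \right)} = -24394 - \frac{20}{11} = - \frac{268354}{11}$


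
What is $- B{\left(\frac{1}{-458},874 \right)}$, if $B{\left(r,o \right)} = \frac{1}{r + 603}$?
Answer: $- \frac{458}{276173} \approx -0.0016584$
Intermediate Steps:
$B{\left(r,o \right)} = \frac{1}{603 + r}$
$- B{\left(\frac{1}{-458},874 \right)} = - \frac{1}{603 + \frac{1}{-458}} = - \frac{1}{603 - \frac{1}{458}} = - \frac{1}{\frac{276173}{458}} = \left(-1\right) \frac{458}{276173} = - \frac{458}{276173}$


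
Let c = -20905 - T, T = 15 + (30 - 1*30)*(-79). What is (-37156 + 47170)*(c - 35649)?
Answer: -566481966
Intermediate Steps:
T = 15 (T = 15 + (30 - 30)*(-79) = 15 + 0*(-79) = 15 + 0 = 15)
c = -20920 (c = -20905 - 1*15 = -20905 - 15 = -20920)
(-37156 + 47170)*(c - 35649) = (-37156 + 47170)*(-20920 - 35649) = 10014*(-56569) = -566481966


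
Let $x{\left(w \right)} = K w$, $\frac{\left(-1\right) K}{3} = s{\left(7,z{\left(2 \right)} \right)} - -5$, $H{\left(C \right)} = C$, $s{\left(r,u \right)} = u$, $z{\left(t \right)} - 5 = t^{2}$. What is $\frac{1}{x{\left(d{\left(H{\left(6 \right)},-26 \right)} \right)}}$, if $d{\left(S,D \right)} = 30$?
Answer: $- \frac{1}{1260} \approx -0.00079365$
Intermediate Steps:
$z{\left(t \right)} = 5 + t^{2}$
$K = -42$ ($K = - 3 \left(\left(5 + 2^{2}\right) - -5\right) = - 3 \left(\left(5 + 4\right) + 5\right) = - 3 \left(9 + 5\right) = \left(-3\right) 14 = -42$)
$x{\left(w \right)} = - 42 w$
$\frac{1}{x{\left(d{\left(H{\left(6 \right)},-26 \right)} \right)}} = \frac{1}{\left(-42\right) 30} = \frac{1}{-1260} = - \frac{1}{1260}$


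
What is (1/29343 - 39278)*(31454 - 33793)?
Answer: 2695777851667/29343 ≈ 9.1871e+7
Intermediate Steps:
(1/29343 - 39278)*(31454 - 33793) = (1/29343 - 39278)*(-2339) = -1152534353/29343*(-2339) = 2695777851667/29343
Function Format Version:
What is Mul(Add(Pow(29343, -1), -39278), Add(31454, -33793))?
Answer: Rational(2695777851667, 29343) ≈ 9.1871e+7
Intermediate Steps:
Mul(Add(Pow(29343, -1), -39278), Add(31454, -33793)) = Mul(Add(Rational(1, 29343), -39278), -2339) = Mul(Rational(-1152534353, 29343), -2339) = Rational(2695777851667, 29343)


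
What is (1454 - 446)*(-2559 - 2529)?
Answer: -5128704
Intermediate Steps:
(1454 - 446)*(-2559 - 2529) = 1008*(-5088) = -5128704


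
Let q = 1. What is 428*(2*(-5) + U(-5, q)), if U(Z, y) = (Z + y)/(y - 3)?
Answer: -3424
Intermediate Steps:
U(Z, y) = (Z + y)/(-3 + y)
428*(2*(-5) + U(-5, q)) = 428*(2*(-5) + (-5 + 1)/(-3 + 1)) = 428*(-10 - 4/(-2)) = 428*(-10 - ½*(-4)) = 428*(-10 + 2) = 428*(-8) = -3424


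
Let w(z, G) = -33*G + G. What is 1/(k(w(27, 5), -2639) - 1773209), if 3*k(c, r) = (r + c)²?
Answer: 1/838258 ≈ 1.1929e-6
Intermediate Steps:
w(z, G) = -32*G
k(c, r) = (c + r)²/3 (k(c, r) = (r + c)²/3 = (c + r)²/3)
1/(k(w(27, 5), -2639) - 1773209) = 1/((-32*5 - 2639)²/3 - 1773209) = 1/((-160 - 2639)²/3 - 1773209) = 1/((⅓)*(-2799)² - 1773209) = 1/((⅓)*7834401 - 1773209) = 1/(2611467 - 1773209) = 1/838258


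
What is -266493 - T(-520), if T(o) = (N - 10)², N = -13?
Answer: -267022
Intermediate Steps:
T(o) = 529 (T(o) = (-13 - 10)² = (-23)² = 529)
-266493 - T(-520) = -266493 - 1*529 = -266493 - 529 = -267022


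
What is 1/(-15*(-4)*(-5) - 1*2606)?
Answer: -1/2906 ≈ -0.00034412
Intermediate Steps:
1/(-15*(-4)*(-5) - 1*2606) = 1/(60*(-5) - 2606) = 1/(-300 - 2606) = 1/(-2906) = -1/2906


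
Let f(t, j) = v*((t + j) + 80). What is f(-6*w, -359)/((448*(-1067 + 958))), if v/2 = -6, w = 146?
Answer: -495/1744 ≈ -0.28383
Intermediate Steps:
v = -12 (v = 2*(-6) = -12)
f(t, j) = -960 - 12*j - 12*t (f(t, j) = -12*((t + j) + 80) = -12*((j + t) + 80) = -12*(80 + j + t) = -960 - 12*j - 12*t)
f(-6*w, -359)/((448*(-1067 + 958))) = (-960 - 12*(-359) - (-72)*146)/((448*(-1067 + 958))) = (-960 + 4308 - 12*(-876))/((448*(-109))) = (-960 + 4308 + 10512)/(-48832) = 13860*(-1/48832) = -495/1744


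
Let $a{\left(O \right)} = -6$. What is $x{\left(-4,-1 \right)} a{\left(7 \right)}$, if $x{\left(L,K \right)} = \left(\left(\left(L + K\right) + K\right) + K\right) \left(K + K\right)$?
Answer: $-84$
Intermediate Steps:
$x{\left(L,K \right)} = 2 K \left(L + 3 K\right)$ ($x{\left(L,K \right)} = \left(\left(\left(K + L\right) + K\right) + K\right) 2 K = \left(\left(L + 2 K\right) + K\right) 2 K = \left(L + 3 K\right) 2 K = 2 K \left(L + 3 K\right)$)
$x{\left(-4,-1 \right)} a{\left(7 \right)} = 2 \left(-1\right) \left(-4 + 3 \left(-1\right)\right) \left(-6\right) = 2 \left(-1\right) \left(-4 - 3\right) \left(-6\right) = 2 \left(-1\right) \left(-7\right) \left(-6\right) = 14 \left(-6\right) = -84$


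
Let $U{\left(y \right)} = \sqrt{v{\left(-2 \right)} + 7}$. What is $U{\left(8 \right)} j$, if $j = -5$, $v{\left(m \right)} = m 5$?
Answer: $- 5 i \sqrt{3} \approx - 8.6602 i$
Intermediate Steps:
$v{\left(m \right)} = 5 m$
$U{\left(y \right)} = i \sqrt{3}$ ($U{\left(y \right)} = \sqrt{5 \left(-2\right) + 7} = \sqrt{-10 + 7} = \sqrt{-3} = i \sqrt{3}$)
$U{\left(8 \right)} j = i \sqrt{3} \left(-5\right) = - 5 i \sqrt{3}$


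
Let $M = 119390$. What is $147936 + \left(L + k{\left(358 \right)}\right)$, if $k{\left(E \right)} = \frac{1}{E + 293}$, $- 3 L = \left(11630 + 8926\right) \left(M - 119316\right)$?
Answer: $- \frac{233781911}{651} \approx -3.5911 \cdot 10^{5}$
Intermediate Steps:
$L = -507048$ ($L = - \frac{\left(11630 + 8926\right) \left(119390 - 119316\right)}{3} = - \frac{20556 \cdot 74}{3} = \left(- \frac{1}{3}\right) 1521144 = -507048$)
$k{\left(E \right)} = \frac{1}{293 + E}$
$147936 + \left(L + k{\left(358 \right)}\right) = 147936 - \left(507048 - \frac{1}{293 + 358}\right) = 147936 - \left(507048 - \frac{1}{651}\right) = 147936 + \left(-507048 + \frac{1}{651}\right) = 147936 - \frac{330088247}{651} = - \frac{233781911}{651}$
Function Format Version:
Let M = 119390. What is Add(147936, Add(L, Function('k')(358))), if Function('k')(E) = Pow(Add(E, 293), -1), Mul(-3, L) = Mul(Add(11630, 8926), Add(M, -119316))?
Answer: Rational(-233781911, 651) ≈ -3.5911e+5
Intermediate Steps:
L = -507048 (L = Mul(Rational(-1, 3), Mul(Add(11630, 8926), Add(119390, -119316))) = Mul(Rational(-1, 3), Mul(20556, 74)) = Mul(Rational(-1, 3), 1521144) = -507048)
Function('k')(E) = Pow(Add(293, E), -1)
Add(147936, Add(L, Function('k')(358))) = Add(147936, Add(-507048, Pow(Add(293, 358), -1))) = Add(147936, Add(-507048, Pow(651, -1))) = Add(147936, Add(-507048, Rational(1, 651))) = Add(147936, Rational(-330088247, 651)) = Rational(-233781911, 651)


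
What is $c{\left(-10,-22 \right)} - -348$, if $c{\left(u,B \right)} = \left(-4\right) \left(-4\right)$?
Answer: $364$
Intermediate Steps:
$c{\left(u,B \right)} = 16$
$c{\left(-10,-22 \right)} - -348 = 16 - -348 = 16 + 348 = 364$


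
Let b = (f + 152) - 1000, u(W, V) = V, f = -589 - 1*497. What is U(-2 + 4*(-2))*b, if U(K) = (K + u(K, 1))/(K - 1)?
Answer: -17406/11 ≈ -1582.4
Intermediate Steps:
f = -1086 (f = -589 - 497 = -1086)
U(K) = (1 + K)/(-1 + K) (U(K) = (K + 1)/(K - 1) = (1 + K)/(-1 + K))
b = -1934 (b = (-1086 + 152) - 1000 = -934 - 1000 = -1934)
U(-2 + 4*(-2))*b = ((1 + (-2 + 4*(-2)))/(-1 + (-2 + 4*(-2))))*(-1934) = ((1 + (-2 - 8))/(-1 + (-2 - 8)))*(-1934) = ((1 - 10)/(-1 - 10))*(-1934) = (-9/(-11))*(-1934) = -1/11*(-9)*(-1934) = (9/11)*(-1934) = -17406/11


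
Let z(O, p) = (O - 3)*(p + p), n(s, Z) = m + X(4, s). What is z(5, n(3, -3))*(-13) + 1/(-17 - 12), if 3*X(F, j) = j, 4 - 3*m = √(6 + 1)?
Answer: -10559/87 + 52*√7/3 ≈ -75.508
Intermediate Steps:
m = 4/3 - √7/3 (m = 4/3 - √(6 + 1)/3 = 4/3 - √7/3 ≈ 0.45142)
X(F, j) = j/3
n(s, Z) = 4/3 - √7/3 + s/3 (n(s, Z) = (4/3 - √7/3) + s/3 = 4/3 - √7/3 + s/3)
z(O, p) = 2*p*(-3 + O) (z(O, p) = (-3 + O)*(2*p) = 2*p*(-3 + O))
z(5, n(3, -3))*(-13) + 1/(-17 - 12) = (2*(4/3 - √7/3 + (⅓)*3)*(-3 + 5))*(-13) + 1/(-17 - 12) = (2*(4/3 - √7/3 + 1)*2)*(-13) + 1/(-29) = (2*(7/3 - √7/3)*2)*(-13) - 1/29 = (28/3 - 4*√7/3)*(-13) - 1/29 = (-364/3 + 52*√7/3) - 1/29 = -10559/87 + 52*√7/3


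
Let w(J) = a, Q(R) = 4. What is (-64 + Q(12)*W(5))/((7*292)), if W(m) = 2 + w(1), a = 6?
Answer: -8/511 ≈ -0.015656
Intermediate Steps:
w(J) = 6
W(m) = 8 (W(m) = 2 + 6 = 8)
(-64 + Q(12)*W(5))/((7*292)) = (-64 + 4*8)/((7*292)) = (-64 + 32)/2044 = -32*1/2044 = -8/511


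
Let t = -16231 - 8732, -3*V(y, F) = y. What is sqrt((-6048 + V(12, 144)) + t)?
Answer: I*sqrt(31015) ≈ 176.11*I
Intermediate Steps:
V(y, F) = -y/3
t = -24963
sqrt((-6048 + V(12, 144)) + t) = sqrt((-6048 - 1/3*12) - 24963) = sqrt((-6048 - 4) - 24963) = sqrt(-6052 - 24963) = sqrt(-31015) = I*sqrt(31015)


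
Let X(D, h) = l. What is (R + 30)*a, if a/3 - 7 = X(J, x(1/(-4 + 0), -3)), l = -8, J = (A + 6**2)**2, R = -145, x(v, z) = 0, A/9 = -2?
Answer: 345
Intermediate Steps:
A = -18 (A = 9*(-2) = -18)
J = 324 (J = (-18 + 6**2)**2 = (-18 + 36)**2 = 18**2 = 324)
X(D, h) = -8
a = -3 (a = 21 + 3*(-8) = 21 - 24 = -3)
(R + 30)*a = (-145 + 30)*(-3) = -115*(-3) = 345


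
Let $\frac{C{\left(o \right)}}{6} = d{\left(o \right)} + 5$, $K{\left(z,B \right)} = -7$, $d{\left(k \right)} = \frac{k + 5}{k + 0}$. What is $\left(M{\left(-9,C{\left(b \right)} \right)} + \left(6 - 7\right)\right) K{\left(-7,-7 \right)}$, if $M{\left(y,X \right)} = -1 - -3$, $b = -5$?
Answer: $-7$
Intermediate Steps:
$d{\left(k \right)} = \frac{5 + k}{k}$
$C{\left(o \right)} = 30 + \frac{6 \left(5 + o\right)}{o}$ ($C{\left(o \right)} = 6 \left(\frac{5 + o}{o} + 5\right) = 6 \left(5 + \frac{5 + o}{o}\right) = 30 + \frac{6 \left(5 + o\right)}{o}$)
$M{\left(y,X \right)} = 2$ ($M{\left(y,X \right)} = -1 + 3 = 2$)
$\left(M{\left(-9,C{\left(b \right)} \right)} + \left(6 - 7\right)\right) K{\left(-7,-7 \right)} = \left(2 + \left(6 - 7\right)\right) \left(-7\right) = \left(2 - 1\right) \left(-7\right) = 1 \left(-7\right) = -7$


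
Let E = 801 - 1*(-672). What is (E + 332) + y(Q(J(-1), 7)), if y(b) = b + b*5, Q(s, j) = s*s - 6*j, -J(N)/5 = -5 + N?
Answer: 6953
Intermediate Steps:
J(N) = 25 - 5*N (J(N) = -5*(-5 + N) = 25 - 5*N)
Q(s, j) = s² - 6*j
E = 1473 (E = 801 + 672 = 1473)
y(b) = 6*b (y(b) = b + 5*b = 6*b)
(E + 332) + y(Q(J(-1), 7)) = (1473 + 332) + 6*((25 - 5*(-1))² - 6*7) = 1805 + 6*((25 + 5)² - 42) = 1805 + 6*(30² - 42) = 1805 + 6*(900 - 42) = 1805 + 6*858 = 1805 + 5148 = 6953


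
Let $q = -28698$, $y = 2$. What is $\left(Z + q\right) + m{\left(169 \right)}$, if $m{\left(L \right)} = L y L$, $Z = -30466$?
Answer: $-2042$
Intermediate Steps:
$m{\left(L \right)} = 2 L^{2}$ ($m{\left(L \right)} = L 2 L = 2 L L = 2 L^{2}$)
$\left(Z + q\right) + m{\left(169 \right)} = \left(-30466 - 28698\right) + 2 \cdot 169^{2} = -59164 + 2 \cdot 28561 = -59164 + 57122 = -2042$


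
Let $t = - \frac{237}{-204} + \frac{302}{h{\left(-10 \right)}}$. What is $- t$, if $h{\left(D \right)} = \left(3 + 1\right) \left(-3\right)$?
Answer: $\frac{4897}{204} \approx 24.005$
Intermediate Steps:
$h{\left(D \right)} = -12$ ($h{\left(D \right)} = 4 \left(-3\right) = -12$)
$t = - \frac{4897}{204}$ ($t = - \frac{237}{-204} + \frac{302}{-12} = \left(-237\right) \left(- \frac{1}{204}\right) + 302 \left(- \frac{1}{12}\right) = \frac{79}{68} - \frac{151}{6} = - \frac{4897}{204} \approx -24.005$)
$- t = \left(-1\right) \left(- \frac{4897}{204}\right) = \frac{4897}{204}$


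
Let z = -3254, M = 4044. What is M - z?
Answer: 7298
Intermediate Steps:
M - z = 4044 - 1*(-3254) = 4044 + 3254 = 7298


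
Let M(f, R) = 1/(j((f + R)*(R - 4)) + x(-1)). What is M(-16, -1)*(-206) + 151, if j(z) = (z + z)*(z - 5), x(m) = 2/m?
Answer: 1026546/6799 ≈ 150.98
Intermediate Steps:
j(z) = 2*z*(-5 + z) (j(z) = (2*z)*(-5 + z) = 2*z*(-5 + z))
M(f, R) = 1/(-2 + 2*(-5 + (-4 + R)*(R + f))*(-4 + R)*(R + f)) (M(f, R) = 1/(2*((f + R)*(R - 4))*(-5 + (f + R)*(R - 4)) + 2/(-1)) = 1/(2*((R + f)*(-4 + R))*(-5 + (R + f)*(-4 + R)) + 2*(-1)) = 1/(2*((-4 + R)*(R + f))*(-5 + (-4 + R)*(R + f)) - 2) = 1/(2*(-5 + (-4 + R)*(R + f))*(-4 + R)*(R + f) - 2) = 1/(-2 + 2*(-5 + (-4 + R)*(R + f))*(-4 + R)*(R + f)))
M(-16, -1)*(-206) + 151 = -1/(2 + 2*((-1)² - 4*(-1) - 4*(-16) - 1*(-16))*(5 - 1*(-1)² + 4*(-1) + 4*(-16) - 1*(-1)*(-16)))*(-206) + 151 = -1/(2 + 2*(1 + 4 + 64 + 16)*(5 - 1*1 - 4 - 64 - 16))*(-206) + 151 = -1/(2 + 2*85*(5 - 1 - 4 - 64 - 16))*(-206) + 151 = -1/(2 + 2*85*(-80))*(-206) + 151 = -1/(2 - 13600)*(-206) + 151 = -1/(-13598)*(-206) + 151 = -1*(-1/13598)*(-206) + 151 = (1/13598)*(-206) + 151 = -103/6799 + 151 = 1026546/6799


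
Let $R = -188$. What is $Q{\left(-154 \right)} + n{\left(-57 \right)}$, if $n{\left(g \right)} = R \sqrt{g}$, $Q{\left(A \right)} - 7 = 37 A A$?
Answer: $877499 - 188 i \sqrt{57} \approx 8.775 \cdot 10^{5} - 1419.4 i$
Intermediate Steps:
$Q{\left(A \right)} = 7 + 37 A^{2}$ ($Q{\left(A \right)} = 7 + 37 A A = 7 + 37 A^{2}$)
$n{\left(g \right)} = - 188 \sqrt{g}$
$Q{\left(-154 \right)} + n{\left(-57 \right)} = \left(7 + 37 \left(-154\right)^{2}\right) - 188 \sqrt{-57} = \left(7 + 37 \cdot 23716\right) - 188 i \sqrt{57} = \left(7 + 877492\right) - 188 i \sqrt{57} = 877499 - 188 i \sqrt{57}$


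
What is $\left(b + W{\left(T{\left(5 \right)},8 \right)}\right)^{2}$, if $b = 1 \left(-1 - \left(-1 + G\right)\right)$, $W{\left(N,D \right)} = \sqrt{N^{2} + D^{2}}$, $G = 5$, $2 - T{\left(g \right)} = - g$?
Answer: $\left(5 - \sqrt{113}\right)^{2} \approx 31.699$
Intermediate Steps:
$T{\left(g \right)} = 2 + g$ ($T{\left(g \right)} = 2 - - g = 2 + g$)
$W{\left(N,D \right)} = \sqrt{D^{2} + N^{2}}$
$b = -5$ ($b = 1 \left(-1 + \left(1 - 5\right)\right) = 1 \left(-1 - 4\right) = 1 \left(-5\right) = -5$)
$\left(b + W{\left(T{\left(5 \right)},8 \right)}\right)^{2} = \left(-5 + \sqrt{8^{2} + \left(2 + 5\right)^{2}}\right)^{2} = \left(-5 + \sqrt{64 + 7^{2}}\right)^{2} = \left(-5 + \sqrt{64 + 49}\right)^{2} = \left(-5 + \sqrt{113}\right)^{2}$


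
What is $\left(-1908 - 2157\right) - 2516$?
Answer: $-6581$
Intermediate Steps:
$\left(-1908 - 2157\right) - 2516 = -4065 - 2516 = -6581$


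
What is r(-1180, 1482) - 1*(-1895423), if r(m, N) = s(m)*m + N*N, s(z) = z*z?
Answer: -1638940253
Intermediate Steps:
s(z) = z**2
r(m, N) = N**2 + m**3 (r(m, N) = m**2*m + N*N = m**3 + N**2 = N**2 + m**3)
r(-1180, 1482) - 1*(-1895423) = (1482**2 + (-1180)**3) - 1*(-1895423) = (2196324 - 1643032000) + 1895423 = -1640835676 + 1895423 = -1638940253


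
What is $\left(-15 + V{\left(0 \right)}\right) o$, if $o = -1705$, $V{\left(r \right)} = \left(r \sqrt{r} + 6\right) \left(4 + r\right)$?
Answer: $-15345$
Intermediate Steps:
$V{\left(r \right)} = \left(4 + r\right) \left(6 + r^{\frac{3}{2}}\right)$ ($V{\left(r \right)} = \left(r^{\frac{3}{2}} + 6\right) \left(4 + r\right) = \left(6 + r^{\frac{3}{2}}\right) \left(4 + r\right) = \left(4 + r\right) \left(6 + r^{\frac{3}{2}}\right)$)
$\left(-15 + V{\left(0 \right)}\right) o = \left(-15 + \left(24 + 0^{\frac{5}{2}} + 4 \cdot 0^{\frac{3}{2}} + 6 \cdot 0\right)\right) \left(-1705\right) = \left(-15 + \left(24 + 0 + 4 \cdot 0 + 0\right)\right) \left(-1705\right) = \left(-15 + \left(24 + 0 + 0 + 0\right)\right) \left(-1705\right) = \left(-15 + 24\right) \left(-1705\right) = 9 \left(-1705\right) = -15345$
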